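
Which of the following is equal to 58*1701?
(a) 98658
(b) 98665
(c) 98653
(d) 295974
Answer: a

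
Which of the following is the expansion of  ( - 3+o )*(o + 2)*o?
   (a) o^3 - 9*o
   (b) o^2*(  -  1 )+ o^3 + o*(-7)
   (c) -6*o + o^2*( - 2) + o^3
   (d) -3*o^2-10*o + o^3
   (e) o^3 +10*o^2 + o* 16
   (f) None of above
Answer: f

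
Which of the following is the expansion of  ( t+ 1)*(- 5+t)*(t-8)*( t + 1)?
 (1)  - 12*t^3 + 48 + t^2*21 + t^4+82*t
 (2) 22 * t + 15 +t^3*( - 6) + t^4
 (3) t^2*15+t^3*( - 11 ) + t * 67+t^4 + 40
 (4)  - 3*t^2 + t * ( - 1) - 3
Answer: 3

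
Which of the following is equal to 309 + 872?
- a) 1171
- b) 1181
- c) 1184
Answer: b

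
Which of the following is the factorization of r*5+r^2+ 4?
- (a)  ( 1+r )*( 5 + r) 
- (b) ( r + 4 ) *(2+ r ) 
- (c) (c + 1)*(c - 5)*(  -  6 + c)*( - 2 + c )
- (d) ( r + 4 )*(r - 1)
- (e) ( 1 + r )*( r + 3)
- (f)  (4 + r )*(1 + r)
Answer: f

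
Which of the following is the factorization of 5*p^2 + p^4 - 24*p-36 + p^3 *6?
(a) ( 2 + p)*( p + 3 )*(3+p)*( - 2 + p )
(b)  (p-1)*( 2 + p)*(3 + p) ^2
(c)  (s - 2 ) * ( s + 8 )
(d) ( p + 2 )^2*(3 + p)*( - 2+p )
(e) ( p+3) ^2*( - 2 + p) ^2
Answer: a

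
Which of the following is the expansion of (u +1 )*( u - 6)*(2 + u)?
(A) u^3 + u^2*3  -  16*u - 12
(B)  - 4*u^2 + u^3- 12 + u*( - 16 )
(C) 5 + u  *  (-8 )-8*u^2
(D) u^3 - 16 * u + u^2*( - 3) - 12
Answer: D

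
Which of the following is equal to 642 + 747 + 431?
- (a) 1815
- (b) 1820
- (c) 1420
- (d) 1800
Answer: b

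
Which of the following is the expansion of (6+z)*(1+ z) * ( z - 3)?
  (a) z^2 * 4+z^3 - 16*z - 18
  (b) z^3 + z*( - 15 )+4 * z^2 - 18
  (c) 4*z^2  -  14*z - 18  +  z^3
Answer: b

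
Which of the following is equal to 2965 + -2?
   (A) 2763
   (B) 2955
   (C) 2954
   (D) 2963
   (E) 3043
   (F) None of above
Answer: D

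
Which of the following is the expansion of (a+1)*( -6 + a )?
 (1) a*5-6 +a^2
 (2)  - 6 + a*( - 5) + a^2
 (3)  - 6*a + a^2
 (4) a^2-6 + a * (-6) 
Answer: 2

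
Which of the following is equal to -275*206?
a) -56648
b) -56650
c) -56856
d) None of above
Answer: b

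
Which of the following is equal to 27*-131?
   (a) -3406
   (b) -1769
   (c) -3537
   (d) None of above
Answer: c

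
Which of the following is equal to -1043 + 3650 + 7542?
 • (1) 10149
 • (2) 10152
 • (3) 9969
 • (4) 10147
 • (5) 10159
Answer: 1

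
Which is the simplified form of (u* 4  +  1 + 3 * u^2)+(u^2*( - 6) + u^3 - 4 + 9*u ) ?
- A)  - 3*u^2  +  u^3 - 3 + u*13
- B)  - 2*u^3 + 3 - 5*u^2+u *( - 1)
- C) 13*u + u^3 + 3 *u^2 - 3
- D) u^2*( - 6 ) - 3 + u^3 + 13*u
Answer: A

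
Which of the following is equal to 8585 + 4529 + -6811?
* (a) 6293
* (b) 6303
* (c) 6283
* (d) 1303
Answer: b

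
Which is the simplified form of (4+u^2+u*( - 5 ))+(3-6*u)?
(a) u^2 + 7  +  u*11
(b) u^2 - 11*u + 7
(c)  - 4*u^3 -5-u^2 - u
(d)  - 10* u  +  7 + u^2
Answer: b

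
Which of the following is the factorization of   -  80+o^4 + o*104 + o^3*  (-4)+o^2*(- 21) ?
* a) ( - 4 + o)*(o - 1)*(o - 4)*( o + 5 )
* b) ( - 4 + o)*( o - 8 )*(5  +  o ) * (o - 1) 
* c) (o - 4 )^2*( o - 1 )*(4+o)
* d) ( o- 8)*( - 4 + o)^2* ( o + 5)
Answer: a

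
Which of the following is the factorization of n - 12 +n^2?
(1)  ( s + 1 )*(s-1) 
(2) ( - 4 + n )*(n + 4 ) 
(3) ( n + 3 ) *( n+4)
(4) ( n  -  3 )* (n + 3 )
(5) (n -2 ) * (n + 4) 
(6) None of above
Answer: 6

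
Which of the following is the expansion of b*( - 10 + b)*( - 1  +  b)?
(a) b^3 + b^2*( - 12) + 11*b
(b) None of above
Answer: b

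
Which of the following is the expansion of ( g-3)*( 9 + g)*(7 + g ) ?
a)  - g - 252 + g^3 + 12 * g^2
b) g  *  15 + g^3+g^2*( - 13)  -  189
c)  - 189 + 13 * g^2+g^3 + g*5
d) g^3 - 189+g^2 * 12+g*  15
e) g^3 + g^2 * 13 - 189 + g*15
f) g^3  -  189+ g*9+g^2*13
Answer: e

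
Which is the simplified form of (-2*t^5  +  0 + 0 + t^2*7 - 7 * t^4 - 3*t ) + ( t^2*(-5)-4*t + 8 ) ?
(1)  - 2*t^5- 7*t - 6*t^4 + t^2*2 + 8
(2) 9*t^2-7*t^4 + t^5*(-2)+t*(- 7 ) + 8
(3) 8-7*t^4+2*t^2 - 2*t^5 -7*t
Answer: 3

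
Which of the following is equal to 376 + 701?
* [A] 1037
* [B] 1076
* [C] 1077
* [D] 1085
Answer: C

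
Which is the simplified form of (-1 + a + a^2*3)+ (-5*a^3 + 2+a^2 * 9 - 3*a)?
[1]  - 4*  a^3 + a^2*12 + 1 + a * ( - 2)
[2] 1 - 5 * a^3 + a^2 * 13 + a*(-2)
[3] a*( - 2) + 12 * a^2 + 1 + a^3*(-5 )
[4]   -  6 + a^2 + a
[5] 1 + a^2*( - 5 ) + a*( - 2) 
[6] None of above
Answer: 3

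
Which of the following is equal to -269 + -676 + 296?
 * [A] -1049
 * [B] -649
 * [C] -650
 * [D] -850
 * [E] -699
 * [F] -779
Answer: B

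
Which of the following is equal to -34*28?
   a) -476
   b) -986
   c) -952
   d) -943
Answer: c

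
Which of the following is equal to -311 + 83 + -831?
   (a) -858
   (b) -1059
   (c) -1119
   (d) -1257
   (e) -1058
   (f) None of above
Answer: b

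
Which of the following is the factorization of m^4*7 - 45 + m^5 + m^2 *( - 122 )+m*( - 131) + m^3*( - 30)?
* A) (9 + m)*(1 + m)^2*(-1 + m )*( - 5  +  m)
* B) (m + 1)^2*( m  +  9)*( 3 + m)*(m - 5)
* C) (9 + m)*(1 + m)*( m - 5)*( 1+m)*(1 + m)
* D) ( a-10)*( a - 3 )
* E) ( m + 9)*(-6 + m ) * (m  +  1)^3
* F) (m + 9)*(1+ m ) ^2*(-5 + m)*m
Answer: C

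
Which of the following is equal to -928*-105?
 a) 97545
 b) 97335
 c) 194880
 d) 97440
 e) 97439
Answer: d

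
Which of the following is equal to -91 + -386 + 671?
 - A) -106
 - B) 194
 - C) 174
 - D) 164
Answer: B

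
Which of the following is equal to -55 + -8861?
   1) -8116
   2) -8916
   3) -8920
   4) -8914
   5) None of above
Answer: 2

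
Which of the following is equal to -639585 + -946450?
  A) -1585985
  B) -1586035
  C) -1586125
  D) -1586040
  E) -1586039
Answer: B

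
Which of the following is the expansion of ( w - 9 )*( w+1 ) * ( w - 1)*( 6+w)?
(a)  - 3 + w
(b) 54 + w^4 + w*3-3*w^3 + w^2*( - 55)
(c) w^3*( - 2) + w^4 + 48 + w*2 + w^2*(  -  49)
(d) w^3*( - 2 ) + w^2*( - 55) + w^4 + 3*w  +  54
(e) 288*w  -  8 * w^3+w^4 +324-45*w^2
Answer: b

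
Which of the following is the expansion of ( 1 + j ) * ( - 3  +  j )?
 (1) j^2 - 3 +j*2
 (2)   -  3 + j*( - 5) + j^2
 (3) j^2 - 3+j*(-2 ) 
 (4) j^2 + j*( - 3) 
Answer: 3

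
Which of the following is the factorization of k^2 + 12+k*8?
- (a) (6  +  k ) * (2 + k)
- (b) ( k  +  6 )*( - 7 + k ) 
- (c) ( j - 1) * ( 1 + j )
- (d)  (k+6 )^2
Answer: a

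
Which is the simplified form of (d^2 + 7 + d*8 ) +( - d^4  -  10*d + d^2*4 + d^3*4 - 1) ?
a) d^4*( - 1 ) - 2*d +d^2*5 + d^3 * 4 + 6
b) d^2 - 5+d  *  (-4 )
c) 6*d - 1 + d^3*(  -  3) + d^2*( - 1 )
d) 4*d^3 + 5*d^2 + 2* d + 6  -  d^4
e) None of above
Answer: a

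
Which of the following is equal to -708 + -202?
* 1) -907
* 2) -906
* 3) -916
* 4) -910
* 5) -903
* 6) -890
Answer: 4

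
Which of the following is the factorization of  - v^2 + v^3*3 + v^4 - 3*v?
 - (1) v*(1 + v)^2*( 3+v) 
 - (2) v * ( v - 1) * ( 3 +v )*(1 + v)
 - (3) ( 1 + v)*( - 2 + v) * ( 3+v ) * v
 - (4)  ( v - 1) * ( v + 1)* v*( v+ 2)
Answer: 2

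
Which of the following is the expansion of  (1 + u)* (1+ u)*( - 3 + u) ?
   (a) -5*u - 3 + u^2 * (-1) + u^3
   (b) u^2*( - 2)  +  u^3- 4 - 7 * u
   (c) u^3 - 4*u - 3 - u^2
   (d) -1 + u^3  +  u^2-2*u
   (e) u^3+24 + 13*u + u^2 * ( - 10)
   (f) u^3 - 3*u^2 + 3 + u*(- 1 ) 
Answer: a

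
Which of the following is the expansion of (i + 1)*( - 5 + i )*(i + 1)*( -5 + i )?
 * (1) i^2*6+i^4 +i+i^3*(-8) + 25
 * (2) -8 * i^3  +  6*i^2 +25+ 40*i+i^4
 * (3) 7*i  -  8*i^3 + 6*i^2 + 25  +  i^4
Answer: 2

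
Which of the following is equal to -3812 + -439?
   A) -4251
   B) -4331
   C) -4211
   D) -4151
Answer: A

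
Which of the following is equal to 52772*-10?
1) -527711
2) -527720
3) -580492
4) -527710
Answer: 2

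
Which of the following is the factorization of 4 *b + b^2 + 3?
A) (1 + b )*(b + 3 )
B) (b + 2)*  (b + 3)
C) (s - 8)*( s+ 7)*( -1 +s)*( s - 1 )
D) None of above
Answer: A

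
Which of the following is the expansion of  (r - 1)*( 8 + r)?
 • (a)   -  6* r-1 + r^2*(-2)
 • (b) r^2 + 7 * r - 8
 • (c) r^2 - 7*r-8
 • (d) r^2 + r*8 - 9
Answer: b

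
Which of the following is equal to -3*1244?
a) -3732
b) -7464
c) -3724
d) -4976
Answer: a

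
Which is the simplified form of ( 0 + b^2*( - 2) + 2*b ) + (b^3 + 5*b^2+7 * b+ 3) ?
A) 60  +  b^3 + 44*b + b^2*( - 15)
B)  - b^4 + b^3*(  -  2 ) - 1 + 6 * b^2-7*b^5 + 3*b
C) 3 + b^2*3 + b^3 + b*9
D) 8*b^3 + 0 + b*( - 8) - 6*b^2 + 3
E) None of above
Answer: C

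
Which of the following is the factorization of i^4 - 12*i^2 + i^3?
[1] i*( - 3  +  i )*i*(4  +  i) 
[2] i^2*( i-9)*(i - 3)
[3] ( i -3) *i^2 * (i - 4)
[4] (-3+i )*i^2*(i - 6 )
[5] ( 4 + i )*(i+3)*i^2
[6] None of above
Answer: 1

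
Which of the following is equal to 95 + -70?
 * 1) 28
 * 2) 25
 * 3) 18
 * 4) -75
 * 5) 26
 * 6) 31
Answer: 2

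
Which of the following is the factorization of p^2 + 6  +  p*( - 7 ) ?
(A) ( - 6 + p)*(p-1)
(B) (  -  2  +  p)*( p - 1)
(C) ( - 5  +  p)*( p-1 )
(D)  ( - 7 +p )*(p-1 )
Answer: A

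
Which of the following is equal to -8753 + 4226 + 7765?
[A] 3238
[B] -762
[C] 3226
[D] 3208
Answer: A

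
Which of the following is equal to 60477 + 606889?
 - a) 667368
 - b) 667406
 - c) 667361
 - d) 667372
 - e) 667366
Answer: e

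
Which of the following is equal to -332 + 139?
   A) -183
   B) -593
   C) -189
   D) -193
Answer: D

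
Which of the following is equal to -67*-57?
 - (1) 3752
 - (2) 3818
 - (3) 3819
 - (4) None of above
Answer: 3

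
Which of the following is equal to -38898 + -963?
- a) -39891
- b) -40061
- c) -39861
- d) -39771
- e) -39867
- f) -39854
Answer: c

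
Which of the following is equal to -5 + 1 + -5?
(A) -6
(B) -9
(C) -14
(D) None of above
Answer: B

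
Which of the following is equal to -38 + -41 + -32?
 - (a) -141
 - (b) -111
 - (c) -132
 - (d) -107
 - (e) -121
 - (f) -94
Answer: b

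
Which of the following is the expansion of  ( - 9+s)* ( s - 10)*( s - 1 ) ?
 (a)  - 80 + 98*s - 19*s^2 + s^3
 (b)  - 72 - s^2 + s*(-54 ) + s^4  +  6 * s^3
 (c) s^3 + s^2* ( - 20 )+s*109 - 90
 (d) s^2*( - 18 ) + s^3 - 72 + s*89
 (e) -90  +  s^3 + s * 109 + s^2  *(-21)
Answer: c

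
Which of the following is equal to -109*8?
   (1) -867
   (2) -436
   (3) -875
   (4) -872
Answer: 4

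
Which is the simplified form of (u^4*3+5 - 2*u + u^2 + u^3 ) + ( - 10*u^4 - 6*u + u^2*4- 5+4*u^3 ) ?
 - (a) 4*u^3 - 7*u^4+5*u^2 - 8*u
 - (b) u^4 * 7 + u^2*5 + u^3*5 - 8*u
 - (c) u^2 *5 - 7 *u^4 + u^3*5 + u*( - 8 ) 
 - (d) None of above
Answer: c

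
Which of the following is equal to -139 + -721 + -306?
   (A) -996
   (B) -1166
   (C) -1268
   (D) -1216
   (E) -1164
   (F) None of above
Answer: B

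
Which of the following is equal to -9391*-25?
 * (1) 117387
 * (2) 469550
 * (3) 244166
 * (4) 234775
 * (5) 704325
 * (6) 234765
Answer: 4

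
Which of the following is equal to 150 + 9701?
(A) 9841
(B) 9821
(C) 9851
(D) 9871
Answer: C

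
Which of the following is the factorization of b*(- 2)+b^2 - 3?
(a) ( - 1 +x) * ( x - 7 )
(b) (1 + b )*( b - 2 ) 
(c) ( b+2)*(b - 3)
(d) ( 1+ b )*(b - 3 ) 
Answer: d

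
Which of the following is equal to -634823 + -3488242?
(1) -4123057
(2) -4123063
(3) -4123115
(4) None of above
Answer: 4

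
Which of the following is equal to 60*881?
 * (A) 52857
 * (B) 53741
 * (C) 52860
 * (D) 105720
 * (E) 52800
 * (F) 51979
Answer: C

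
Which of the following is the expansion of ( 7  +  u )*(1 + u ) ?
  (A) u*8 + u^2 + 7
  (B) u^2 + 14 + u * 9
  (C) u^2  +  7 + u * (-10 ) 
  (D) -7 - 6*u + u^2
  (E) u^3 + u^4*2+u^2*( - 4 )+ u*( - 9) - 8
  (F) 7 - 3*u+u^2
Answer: A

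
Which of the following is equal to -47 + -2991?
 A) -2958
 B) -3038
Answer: B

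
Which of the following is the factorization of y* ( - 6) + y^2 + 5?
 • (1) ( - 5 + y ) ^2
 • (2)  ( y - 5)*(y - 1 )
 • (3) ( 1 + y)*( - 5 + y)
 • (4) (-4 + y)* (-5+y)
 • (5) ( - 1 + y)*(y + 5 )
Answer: 2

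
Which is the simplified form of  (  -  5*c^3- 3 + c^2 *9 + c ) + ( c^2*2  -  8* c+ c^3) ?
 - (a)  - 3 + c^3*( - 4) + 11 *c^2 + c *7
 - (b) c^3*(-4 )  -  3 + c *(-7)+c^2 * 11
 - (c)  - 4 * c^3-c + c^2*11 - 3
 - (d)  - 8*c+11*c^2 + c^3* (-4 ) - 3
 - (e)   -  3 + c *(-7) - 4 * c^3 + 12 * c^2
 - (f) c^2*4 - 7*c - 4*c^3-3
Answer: b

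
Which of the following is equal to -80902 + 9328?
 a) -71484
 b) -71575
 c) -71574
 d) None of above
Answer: c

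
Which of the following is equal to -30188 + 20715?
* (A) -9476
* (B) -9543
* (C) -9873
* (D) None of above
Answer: D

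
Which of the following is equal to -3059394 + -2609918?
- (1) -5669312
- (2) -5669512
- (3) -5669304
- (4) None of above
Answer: 1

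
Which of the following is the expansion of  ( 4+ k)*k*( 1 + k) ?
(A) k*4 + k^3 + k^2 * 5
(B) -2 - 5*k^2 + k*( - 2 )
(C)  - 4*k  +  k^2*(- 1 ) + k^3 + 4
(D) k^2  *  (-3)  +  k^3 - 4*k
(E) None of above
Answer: A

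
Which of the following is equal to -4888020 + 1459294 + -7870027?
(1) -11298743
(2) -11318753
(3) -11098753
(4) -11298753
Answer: 4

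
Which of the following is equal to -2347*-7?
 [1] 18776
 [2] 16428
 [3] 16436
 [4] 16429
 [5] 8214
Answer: 4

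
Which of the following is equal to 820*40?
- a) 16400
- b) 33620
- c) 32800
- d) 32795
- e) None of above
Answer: c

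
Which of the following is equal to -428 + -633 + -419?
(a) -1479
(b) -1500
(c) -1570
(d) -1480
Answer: d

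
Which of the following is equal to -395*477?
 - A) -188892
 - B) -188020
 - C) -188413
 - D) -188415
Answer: D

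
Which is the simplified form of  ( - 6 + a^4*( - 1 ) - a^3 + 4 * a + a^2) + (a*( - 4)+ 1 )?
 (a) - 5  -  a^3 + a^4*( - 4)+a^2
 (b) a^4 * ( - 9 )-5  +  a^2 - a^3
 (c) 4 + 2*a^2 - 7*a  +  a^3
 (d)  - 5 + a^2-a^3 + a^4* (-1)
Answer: d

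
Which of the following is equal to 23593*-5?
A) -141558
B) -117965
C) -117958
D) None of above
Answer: B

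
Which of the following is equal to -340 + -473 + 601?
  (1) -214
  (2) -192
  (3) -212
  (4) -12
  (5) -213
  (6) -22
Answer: 3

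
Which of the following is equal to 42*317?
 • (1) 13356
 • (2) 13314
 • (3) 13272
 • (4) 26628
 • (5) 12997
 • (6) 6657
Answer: 2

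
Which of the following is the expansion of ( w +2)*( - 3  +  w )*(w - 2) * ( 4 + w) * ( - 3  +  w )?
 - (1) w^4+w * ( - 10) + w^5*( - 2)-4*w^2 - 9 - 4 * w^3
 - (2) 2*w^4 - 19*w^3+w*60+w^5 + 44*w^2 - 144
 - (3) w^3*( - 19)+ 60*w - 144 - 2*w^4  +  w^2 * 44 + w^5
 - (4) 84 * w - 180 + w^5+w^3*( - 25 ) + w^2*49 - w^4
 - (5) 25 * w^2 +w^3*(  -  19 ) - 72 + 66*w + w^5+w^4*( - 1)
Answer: 3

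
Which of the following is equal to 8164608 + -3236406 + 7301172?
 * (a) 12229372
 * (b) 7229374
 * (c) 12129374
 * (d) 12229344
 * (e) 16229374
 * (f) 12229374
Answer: f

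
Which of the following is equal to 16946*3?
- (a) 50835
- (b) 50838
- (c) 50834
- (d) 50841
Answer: b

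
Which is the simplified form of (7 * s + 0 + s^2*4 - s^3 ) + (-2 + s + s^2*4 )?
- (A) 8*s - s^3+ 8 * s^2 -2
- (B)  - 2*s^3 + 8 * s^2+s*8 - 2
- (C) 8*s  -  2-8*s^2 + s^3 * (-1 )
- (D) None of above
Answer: A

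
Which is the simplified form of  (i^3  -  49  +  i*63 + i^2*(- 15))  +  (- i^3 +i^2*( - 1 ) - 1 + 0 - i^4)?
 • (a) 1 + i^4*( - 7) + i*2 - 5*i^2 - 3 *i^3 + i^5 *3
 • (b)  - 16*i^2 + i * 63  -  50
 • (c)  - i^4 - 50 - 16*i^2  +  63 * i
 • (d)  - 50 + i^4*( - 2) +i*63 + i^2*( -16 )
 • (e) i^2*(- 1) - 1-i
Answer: c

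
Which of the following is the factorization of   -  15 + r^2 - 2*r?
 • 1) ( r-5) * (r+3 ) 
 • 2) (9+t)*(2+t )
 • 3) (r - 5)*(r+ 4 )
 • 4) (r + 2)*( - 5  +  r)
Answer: 1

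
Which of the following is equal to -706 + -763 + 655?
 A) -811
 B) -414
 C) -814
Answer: C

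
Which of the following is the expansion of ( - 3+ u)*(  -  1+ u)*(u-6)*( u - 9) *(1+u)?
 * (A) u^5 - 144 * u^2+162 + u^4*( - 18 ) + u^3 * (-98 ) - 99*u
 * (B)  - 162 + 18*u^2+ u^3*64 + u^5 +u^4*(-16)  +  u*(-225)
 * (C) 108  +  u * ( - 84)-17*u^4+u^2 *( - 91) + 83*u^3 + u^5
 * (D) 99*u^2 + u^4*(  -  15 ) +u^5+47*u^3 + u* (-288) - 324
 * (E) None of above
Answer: E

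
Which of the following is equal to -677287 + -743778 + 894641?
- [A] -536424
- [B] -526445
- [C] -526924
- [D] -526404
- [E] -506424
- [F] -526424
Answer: F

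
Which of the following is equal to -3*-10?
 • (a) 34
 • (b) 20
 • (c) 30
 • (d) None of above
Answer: c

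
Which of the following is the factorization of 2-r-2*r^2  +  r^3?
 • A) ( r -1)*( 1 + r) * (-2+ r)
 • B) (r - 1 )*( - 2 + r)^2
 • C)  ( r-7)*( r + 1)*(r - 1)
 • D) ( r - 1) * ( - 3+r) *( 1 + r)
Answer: A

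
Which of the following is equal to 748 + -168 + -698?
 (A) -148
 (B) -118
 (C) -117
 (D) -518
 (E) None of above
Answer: B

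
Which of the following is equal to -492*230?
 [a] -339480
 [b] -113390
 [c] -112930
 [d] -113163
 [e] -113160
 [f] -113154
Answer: e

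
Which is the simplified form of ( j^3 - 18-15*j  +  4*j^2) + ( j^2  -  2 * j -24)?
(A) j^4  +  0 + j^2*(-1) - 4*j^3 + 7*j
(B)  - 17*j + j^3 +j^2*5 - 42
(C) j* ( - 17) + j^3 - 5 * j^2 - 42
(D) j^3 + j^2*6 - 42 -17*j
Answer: B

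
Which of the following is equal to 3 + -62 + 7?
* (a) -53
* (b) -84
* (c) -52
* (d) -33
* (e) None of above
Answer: c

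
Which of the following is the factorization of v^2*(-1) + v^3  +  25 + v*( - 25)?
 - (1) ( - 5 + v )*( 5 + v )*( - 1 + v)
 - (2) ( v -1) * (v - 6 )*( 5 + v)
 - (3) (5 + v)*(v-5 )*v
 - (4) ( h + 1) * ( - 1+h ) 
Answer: 1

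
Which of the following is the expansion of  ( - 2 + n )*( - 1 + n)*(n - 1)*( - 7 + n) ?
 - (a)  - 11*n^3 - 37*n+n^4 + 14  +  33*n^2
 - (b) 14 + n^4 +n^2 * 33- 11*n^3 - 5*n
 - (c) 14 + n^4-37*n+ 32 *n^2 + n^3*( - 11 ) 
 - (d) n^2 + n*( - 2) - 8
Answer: a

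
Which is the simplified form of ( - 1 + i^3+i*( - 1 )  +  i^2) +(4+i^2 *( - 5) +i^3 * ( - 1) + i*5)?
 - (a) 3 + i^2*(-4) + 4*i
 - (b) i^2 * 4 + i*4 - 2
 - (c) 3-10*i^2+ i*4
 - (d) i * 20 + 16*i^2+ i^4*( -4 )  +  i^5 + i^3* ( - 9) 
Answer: a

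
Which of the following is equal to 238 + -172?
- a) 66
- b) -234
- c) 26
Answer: a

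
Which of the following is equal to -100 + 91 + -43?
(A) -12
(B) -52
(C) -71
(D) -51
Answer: B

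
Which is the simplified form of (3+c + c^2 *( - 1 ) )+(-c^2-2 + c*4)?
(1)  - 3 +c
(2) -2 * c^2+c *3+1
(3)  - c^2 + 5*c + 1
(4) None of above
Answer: 4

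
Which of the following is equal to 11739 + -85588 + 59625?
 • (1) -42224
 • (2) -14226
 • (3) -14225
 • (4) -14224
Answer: 4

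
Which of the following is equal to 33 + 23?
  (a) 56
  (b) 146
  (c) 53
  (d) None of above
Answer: a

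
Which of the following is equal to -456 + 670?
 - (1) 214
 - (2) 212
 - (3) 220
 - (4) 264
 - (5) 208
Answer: 1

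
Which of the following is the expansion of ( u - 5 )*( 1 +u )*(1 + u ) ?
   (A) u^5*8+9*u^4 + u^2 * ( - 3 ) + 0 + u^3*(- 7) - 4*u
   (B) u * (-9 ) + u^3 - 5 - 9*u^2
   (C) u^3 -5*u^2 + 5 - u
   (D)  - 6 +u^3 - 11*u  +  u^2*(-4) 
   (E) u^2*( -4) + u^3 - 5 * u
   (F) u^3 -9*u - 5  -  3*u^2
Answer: F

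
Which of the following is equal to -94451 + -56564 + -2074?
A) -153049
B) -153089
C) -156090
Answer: B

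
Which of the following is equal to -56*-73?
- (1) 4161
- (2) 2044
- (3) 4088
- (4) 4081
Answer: 3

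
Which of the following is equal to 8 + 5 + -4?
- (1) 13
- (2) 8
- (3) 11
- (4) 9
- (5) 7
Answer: 4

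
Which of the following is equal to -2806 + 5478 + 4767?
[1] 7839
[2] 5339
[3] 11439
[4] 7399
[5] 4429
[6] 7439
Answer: 6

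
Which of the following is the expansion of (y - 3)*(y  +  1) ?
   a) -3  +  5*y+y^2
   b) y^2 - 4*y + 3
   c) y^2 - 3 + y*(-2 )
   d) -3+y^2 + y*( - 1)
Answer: c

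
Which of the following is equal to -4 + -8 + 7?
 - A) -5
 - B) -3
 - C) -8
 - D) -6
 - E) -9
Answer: A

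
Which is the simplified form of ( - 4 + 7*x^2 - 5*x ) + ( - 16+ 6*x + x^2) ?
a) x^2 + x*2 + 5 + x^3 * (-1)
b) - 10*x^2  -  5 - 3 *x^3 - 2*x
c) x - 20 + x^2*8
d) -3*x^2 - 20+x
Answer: c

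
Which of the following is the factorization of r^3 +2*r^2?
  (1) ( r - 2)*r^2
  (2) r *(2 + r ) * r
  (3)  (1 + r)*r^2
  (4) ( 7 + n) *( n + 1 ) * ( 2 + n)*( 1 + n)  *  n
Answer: 2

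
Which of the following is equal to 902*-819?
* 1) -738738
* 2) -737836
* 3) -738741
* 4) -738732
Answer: 1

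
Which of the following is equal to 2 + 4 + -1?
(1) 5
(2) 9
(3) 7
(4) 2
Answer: 1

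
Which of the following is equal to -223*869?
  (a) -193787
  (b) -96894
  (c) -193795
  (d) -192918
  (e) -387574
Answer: a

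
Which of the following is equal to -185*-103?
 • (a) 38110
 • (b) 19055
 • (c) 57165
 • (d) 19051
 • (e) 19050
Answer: b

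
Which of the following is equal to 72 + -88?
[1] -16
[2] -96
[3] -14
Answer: 1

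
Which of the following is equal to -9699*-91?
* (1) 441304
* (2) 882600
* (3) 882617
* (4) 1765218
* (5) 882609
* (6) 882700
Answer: 5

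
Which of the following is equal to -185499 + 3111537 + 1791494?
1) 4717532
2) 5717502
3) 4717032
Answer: 1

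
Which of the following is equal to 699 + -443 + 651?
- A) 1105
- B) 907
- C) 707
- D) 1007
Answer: B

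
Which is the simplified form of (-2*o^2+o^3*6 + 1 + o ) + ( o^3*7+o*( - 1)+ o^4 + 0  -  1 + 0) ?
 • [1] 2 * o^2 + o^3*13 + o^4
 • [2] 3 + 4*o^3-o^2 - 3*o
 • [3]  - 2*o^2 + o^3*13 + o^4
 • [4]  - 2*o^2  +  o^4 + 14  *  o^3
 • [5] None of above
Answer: 3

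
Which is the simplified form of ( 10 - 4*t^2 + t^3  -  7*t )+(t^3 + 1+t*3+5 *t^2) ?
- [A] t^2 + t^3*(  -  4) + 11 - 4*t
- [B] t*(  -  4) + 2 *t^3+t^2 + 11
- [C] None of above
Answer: B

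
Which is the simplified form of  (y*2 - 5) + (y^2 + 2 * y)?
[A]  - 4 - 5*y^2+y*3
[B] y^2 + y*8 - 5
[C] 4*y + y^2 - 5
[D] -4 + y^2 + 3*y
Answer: C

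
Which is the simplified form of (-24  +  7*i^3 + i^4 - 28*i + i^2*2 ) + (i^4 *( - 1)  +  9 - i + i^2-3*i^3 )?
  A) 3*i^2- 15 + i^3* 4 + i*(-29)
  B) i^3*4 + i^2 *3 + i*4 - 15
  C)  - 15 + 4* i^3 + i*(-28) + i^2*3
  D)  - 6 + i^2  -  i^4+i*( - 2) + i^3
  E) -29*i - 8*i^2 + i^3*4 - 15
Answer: A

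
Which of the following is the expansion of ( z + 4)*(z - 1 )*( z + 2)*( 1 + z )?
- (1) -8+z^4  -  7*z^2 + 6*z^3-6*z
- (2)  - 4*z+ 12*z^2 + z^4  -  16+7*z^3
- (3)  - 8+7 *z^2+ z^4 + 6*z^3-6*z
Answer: 3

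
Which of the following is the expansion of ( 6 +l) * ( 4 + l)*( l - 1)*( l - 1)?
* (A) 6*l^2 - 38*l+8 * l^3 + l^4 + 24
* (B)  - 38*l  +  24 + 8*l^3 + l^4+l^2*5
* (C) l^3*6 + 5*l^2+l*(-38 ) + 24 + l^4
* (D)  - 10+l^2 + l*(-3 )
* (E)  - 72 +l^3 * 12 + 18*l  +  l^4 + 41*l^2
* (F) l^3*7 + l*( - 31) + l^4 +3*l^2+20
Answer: B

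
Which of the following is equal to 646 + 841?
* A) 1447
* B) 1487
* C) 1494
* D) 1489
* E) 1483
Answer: B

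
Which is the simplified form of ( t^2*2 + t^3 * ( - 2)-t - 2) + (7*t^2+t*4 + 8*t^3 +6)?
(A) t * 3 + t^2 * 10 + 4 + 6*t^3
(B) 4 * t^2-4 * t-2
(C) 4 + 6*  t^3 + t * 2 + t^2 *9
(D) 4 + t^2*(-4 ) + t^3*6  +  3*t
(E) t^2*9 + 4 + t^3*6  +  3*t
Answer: E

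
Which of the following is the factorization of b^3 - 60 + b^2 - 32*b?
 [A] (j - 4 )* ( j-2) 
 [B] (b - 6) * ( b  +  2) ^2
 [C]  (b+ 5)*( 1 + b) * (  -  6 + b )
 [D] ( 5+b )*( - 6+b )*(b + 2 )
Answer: D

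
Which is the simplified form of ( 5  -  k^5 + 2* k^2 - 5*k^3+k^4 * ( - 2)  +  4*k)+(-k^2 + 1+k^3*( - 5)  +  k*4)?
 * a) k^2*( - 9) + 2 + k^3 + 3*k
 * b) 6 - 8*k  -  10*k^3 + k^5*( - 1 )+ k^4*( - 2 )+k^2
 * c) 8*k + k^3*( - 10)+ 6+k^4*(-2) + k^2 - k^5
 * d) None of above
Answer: c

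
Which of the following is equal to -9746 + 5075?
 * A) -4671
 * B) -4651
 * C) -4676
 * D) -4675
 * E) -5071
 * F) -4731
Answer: A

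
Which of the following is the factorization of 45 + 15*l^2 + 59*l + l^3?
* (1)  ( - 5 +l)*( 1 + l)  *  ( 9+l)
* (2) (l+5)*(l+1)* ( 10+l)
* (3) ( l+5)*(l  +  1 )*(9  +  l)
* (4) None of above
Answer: 3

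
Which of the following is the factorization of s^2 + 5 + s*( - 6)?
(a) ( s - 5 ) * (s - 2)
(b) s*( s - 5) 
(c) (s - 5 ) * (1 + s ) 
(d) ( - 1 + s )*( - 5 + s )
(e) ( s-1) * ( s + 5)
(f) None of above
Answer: d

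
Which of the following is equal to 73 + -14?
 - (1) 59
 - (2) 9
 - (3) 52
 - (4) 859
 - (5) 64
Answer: 1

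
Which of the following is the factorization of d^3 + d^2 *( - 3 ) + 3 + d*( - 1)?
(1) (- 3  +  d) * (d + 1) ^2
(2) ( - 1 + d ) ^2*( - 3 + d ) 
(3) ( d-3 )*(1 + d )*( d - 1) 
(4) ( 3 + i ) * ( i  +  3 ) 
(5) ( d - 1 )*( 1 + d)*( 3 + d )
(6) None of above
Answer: 3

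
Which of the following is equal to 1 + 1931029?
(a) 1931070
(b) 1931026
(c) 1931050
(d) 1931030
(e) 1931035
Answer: d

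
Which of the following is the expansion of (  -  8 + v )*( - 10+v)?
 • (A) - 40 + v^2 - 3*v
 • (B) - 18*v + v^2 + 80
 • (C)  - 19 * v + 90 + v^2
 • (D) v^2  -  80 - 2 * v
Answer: B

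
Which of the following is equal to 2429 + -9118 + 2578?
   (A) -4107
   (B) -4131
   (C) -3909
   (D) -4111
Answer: D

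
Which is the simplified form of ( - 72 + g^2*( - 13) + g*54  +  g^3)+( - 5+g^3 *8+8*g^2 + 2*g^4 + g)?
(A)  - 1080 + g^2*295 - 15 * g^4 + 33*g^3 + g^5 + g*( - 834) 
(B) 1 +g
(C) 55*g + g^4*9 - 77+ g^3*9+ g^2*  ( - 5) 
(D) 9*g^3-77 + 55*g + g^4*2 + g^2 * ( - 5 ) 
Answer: D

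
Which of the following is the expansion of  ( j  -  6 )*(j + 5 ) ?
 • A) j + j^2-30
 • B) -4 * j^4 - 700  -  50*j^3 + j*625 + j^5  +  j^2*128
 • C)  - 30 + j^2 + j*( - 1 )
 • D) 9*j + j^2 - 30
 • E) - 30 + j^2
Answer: C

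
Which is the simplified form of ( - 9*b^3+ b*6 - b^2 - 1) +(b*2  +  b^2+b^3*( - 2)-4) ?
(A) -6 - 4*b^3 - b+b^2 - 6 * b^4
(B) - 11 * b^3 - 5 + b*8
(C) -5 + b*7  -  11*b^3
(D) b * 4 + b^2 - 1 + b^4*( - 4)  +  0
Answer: B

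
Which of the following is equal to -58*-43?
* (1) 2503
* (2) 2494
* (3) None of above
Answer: 2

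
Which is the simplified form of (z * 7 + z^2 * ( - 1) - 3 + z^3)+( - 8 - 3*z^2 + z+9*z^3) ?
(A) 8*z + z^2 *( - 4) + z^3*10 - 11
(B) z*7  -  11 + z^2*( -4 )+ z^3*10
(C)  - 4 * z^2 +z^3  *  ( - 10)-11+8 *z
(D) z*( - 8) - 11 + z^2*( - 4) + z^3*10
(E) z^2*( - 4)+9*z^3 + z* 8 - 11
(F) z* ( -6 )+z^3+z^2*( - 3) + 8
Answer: A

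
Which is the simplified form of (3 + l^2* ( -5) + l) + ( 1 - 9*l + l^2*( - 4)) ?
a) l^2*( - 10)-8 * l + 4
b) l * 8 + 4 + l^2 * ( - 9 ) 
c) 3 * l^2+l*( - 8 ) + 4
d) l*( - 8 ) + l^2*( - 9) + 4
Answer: d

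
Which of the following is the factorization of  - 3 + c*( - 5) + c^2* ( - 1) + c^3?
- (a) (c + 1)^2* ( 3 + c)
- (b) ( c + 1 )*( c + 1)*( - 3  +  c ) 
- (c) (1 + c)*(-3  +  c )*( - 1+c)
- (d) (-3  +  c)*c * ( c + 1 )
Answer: b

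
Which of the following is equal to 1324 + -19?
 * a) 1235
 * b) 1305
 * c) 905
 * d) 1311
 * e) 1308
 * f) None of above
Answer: b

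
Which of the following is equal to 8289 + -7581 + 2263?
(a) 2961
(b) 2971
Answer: b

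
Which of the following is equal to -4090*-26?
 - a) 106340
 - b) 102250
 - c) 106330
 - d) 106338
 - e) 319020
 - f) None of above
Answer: a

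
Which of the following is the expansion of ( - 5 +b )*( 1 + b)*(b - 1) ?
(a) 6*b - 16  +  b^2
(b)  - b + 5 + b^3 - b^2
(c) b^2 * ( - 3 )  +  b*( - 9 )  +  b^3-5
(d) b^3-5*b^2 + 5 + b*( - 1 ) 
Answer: d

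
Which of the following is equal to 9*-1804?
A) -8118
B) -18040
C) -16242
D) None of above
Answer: D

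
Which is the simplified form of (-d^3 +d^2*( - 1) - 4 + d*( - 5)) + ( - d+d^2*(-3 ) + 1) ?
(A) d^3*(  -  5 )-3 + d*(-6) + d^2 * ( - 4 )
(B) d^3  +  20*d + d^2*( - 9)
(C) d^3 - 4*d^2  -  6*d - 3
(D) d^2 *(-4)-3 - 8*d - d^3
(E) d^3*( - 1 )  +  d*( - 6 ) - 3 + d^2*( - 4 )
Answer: E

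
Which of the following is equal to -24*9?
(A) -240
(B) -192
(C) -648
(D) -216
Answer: D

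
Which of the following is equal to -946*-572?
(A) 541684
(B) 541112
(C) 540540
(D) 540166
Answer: B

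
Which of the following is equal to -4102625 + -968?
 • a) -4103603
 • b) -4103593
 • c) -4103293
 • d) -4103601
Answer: b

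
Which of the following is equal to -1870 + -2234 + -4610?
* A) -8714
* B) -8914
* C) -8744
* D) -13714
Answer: A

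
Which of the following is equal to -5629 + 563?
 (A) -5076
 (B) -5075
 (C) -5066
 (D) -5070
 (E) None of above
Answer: C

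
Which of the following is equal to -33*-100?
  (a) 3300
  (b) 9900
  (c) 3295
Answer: a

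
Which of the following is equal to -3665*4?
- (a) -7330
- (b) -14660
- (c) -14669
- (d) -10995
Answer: b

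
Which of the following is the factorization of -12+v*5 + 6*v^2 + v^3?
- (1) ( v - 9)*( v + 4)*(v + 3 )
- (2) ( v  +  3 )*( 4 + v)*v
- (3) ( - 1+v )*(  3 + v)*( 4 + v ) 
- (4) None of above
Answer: 3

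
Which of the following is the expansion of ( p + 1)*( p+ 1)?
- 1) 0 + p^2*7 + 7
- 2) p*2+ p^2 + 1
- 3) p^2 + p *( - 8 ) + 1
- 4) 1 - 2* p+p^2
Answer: 2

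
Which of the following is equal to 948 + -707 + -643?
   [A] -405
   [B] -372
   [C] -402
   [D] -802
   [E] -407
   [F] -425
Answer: C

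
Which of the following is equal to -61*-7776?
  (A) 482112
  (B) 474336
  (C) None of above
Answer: B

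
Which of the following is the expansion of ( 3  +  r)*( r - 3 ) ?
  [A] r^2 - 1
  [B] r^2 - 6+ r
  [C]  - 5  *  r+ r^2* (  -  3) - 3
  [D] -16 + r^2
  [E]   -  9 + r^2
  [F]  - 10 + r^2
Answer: E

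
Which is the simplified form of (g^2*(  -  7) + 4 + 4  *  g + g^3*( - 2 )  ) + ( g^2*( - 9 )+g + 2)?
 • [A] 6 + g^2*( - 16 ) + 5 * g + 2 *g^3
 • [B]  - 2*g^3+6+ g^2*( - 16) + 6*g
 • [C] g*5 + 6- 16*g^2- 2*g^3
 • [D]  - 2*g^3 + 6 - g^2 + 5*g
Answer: C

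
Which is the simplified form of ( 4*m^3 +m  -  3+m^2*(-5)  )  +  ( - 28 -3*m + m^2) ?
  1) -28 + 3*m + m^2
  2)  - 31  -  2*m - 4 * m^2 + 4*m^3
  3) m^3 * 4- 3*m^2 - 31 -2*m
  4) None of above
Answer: 2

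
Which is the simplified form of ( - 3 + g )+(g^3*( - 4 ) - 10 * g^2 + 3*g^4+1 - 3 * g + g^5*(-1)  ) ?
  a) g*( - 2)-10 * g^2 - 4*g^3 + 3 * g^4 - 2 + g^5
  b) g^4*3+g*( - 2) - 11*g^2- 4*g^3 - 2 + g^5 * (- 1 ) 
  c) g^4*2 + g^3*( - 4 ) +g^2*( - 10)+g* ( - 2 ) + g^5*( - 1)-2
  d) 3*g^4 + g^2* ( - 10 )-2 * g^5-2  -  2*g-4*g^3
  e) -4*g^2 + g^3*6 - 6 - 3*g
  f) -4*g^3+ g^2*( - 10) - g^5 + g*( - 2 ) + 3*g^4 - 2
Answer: f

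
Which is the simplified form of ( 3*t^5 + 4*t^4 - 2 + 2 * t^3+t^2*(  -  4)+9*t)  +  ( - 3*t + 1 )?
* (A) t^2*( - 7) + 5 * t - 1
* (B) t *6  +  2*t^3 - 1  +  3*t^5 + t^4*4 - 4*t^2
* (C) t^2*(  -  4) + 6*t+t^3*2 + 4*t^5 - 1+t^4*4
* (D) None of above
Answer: B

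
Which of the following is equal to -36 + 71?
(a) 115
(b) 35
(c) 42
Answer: b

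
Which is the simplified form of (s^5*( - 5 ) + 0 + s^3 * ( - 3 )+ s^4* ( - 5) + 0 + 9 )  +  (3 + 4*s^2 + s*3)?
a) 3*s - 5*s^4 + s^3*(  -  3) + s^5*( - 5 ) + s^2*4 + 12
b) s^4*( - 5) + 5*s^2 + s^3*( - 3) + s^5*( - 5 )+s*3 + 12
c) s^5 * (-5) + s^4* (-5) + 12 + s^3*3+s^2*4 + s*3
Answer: a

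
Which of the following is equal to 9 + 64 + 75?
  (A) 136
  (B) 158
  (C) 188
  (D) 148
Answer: D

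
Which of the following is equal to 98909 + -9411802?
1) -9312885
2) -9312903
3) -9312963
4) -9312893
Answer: 4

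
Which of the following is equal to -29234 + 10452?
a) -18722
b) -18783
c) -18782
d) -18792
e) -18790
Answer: c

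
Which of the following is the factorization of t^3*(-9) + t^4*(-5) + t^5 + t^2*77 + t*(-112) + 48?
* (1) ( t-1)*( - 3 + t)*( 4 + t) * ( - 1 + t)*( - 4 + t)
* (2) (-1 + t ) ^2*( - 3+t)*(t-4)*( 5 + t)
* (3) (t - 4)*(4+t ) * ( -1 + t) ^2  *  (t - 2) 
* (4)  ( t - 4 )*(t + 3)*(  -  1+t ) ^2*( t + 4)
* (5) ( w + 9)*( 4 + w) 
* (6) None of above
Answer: 1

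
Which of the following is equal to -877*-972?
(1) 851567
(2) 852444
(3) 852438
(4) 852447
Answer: 2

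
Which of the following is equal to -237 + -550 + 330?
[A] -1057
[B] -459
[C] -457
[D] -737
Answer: C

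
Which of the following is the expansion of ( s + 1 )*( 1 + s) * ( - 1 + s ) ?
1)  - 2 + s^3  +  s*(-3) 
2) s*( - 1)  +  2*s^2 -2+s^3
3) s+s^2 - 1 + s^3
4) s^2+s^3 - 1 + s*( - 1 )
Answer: 4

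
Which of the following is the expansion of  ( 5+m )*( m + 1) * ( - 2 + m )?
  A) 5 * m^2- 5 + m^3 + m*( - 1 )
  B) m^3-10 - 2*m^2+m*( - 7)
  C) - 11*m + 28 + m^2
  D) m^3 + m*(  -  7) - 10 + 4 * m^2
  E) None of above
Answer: D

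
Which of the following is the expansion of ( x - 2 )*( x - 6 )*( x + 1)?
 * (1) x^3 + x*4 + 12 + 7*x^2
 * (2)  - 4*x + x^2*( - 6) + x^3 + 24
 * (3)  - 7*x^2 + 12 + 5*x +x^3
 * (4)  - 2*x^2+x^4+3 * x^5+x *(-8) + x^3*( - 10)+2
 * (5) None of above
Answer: 5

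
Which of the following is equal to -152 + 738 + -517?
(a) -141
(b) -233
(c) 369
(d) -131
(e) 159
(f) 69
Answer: f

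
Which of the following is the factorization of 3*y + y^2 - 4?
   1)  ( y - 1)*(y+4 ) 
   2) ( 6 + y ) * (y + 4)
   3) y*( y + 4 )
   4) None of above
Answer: 1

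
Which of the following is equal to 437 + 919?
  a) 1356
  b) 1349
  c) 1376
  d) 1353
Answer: a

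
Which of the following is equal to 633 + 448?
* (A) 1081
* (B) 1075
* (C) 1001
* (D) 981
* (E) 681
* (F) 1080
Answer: A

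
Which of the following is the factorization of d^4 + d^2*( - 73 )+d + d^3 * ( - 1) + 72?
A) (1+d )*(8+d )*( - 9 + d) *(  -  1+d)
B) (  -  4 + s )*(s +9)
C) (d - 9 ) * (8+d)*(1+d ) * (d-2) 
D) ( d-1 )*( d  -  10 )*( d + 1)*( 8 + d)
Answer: A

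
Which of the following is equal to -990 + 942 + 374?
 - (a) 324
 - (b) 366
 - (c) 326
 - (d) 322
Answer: c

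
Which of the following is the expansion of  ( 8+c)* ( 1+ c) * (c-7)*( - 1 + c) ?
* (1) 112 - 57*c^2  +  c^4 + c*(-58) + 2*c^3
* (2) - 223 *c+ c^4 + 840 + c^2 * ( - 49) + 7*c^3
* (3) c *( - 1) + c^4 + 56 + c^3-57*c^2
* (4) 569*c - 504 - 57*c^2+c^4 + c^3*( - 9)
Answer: 3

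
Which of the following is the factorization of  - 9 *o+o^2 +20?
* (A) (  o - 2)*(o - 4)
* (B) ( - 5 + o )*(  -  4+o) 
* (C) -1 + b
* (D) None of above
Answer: B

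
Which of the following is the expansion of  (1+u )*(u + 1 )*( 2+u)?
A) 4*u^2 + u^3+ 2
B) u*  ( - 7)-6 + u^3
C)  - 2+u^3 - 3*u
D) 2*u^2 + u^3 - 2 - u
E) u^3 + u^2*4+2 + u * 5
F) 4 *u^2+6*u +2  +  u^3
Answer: E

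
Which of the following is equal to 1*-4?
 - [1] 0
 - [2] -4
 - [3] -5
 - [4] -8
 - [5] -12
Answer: 2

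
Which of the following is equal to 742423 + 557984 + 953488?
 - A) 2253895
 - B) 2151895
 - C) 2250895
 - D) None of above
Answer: A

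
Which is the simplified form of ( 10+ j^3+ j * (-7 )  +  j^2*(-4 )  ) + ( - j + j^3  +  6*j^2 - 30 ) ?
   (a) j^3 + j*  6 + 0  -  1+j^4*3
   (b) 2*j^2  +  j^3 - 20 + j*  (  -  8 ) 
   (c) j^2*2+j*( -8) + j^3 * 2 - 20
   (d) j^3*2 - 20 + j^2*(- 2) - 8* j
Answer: c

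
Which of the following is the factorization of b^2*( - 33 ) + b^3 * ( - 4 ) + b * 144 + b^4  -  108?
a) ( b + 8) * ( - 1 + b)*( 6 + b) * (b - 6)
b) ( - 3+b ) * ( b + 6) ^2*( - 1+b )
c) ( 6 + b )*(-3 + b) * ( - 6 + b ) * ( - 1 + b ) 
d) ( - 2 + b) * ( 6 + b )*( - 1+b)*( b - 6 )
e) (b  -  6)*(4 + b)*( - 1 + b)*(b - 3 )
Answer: c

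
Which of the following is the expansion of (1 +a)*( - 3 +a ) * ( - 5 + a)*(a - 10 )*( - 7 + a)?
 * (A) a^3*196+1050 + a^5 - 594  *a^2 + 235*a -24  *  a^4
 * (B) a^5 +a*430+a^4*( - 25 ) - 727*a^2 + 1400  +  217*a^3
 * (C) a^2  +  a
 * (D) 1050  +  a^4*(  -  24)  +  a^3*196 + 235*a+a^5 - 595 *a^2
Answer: A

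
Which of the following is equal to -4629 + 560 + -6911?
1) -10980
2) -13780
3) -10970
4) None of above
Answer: 1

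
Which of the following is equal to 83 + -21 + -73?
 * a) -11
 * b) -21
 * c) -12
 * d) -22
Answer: a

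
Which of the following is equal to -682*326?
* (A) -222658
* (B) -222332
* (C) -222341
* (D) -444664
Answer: B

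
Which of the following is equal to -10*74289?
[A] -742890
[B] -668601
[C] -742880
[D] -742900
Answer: A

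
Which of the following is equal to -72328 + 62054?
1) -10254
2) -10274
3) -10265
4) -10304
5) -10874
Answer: 2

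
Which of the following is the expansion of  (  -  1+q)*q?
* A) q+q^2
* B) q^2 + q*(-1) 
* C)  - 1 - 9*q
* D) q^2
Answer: B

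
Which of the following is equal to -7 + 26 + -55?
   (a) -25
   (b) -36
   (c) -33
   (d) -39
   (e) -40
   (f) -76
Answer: b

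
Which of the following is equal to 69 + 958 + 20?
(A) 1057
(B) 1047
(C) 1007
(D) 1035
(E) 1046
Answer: B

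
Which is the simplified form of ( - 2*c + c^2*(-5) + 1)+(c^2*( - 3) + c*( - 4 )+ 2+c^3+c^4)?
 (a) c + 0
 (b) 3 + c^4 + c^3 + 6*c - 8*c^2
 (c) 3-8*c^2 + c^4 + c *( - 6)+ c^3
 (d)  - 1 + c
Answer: c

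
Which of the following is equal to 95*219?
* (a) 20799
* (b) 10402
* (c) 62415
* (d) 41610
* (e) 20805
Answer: e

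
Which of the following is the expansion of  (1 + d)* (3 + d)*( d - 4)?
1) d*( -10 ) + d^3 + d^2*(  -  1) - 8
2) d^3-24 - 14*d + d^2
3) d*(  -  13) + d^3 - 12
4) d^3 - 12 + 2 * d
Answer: 3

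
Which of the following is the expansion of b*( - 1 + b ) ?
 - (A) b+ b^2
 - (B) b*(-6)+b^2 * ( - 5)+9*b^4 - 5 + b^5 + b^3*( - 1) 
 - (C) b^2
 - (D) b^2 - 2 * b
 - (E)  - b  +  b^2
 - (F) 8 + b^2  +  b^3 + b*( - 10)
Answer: E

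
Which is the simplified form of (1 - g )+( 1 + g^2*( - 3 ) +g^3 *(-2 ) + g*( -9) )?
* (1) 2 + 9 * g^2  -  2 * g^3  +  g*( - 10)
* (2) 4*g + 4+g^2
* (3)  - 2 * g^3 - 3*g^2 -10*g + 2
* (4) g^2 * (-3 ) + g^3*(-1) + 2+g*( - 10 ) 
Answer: 3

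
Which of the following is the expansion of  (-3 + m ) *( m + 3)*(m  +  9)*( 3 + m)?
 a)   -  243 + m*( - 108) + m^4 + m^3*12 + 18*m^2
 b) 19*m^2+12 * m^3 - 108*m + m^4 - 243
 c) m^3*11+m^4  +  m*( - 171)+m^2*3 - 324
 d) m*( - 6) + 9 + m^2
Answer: a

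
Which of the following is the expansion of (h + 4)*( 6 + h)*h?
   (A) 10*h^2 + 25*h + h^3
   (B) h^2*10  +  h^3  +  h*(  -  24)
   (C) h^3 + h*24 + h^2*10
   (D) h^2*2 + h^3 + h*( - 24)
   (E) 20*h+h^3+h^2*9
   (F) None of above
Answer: C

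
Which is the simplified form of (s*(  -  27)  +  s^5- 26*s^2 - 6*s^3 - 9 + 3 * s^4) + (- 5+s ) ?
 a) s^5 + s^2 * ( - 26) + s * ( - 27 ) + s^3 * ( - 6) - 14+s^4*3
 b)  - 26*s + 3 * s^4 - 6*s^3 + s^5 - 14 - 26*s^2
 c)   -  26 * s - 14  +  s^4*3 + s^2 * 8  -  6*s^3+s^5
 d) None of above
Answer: b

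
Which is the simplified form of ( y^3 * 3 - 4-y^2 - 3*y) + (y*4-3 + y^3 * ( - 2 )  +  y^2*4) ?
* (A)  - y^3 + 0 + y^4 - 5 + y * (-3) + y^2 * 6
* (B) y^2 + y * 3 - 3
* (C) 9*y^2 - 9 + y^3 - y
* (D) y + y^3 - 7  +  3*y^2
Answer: D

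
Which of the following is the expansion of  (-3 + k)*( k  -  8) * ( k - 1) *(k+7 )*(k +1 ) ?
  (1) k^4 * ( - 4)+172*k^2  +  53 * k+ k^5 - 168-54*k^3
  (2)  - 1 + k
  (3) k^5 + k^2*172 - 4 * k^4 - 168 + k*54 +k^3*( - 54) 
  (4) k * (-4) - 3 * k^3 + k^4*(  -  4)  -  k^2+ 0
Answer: 1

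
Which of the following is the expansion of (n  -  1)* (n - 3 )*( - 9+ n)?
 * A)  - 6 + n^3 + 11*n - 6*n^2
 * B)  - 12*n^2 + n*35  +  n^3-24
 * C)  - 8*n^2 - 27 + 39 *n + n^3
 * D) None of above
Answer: D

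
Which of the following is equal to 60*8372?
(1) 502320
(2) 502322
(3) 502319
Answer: 1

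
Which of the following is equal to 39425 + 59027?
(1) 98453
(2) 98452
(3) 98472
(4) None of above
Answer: 2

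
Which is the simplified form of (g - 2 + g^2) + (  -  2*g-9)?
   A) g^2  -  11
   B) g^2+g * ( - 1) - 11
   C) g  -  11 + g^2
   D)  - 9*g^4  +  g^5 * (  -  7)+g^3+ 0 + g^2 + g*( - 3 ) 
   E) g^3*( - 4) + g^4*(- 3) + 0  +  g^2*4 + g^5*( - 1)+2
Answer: B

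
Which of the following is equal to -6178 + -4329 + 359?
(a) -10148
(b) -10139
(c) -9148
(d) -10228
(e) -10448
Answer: a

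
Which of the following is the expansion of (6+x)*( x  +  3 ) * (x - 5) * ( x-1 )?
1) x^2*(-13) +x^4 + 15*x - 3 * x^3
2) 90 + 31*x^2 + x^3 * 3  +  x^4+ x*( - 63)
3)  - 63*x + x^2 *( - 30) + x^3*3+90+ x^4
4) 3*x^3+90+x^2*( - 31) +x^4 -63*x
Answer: 4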